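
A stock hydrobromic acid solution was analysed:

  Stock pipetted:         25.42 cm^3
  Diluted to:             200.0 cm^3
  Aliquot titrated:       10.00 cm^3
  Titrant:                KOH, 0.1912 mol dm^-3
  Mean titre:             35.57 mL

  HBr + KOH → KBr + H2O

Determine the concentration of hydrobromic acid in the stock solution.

n(KOH) = 0.03557 × 0.1912 = 6.801 × 10^-3 mol
n(HBr) in the aliquot = 6.801 × 10^-3 mol (1:1 ratio)
[HBr]_dilute = 6.801 × 10^-3 / 0.01000 = 0.6801 mol/L
Dilution factor = 200.0 / 25.42 = 7.868
[HBr]_stock = 0.6801 × 7.868 = 5.351 mol/L

5.351 mol/L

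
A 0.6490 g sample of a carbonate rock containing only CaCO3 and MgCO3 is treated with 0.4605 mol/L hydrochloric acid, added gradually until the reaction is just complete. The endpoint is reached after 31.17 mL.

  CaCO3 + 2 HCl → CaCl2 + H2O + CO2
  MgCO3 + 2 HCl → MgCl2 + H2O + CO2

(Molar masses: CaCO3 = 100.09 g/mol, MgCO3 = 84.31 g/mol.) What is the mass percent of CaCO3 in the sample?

42.92 %

n(HCl) = 0.03117 × 0.4605 = 0.01435 mol
Let x = n(CaCO3), y = n(MgCO3).
Titrant: 2x + 2y = 0.01435;  mass: 100.09x + 84.31y = 0.6490
Solving, x = 2.783 × 10^-3 mol, y = 4.394 × 10^-3 mol
mass of CaCO3 = 2.783 × 10^-3 × 100.09 = 0.2786 g
% CaCO3 = 0.2786 / 0.6490 × 100 = 42.92 %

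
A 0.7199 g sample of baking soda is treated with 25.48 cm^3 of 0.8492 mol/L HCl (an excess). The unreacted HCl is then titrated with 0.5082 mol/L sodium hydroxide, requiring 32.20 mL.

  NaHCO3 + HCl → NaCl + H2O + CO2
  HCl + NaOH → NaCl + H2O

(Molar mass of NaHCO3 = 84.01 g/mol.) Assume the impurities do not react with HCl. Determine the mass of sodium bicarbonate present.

n(HCl) added = 0.02548 × 0.8492 = 0.02164 mol
n(NaOH) used in back-titration = 0.03220 × 0.5082 = 0.01636 mol
n(HCl) left over = 0.01636 mol (1:1 ratio)
n(HCl) consumed by analyte = 0.02164 − 0.01636 = 5.274 × 10^-3 mol
n(NaHCO3) = 5.274 × 10^-3 mol (1:1 ratio)
mass of NaHCO3 = 5.274 × 10^-3 × 84.01 = 0.4430 g

0.4430 g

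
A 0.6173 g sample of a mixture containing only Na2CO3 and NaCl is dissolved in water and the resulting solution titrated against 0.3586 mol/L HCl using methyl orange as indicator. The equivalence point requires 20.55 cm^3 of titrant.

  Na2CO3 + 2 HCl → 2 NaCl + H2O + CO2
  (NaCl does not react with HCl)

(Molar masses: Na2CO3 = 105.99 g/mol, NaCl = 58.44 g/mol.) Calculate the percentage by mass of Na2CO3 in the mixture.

n(HCl) = 0.02055 × 0.3586 = 7.369 × 10^-3 mol
Let x = n(Na2CO3), y = n(NaCl).
Titrant: 2x = 7.369 × 10^-3;  mass: 105.99x + 58.44y = 0.6173
Solving, x = 3.685 × 10^-3 mol, y = 3.880 × 10^-3 mol
mass of Na2CO3 = 3.685 × 10^-3 × 105.99 = 0.3905 g
% Na2CO3 = 0.3905 / 0.6173 × 100 = 63.26 %

63.26 %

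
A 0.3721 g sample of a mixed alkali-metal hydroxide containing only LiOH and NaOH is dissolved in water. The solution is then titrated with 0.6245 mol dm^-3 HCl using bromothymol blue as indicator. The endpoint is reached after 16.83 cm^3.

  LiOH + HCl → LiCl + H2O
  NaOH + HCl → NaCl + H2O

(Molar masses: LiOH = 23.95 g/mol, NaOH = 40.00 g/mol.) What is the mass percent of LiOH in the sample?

19.37 %

n(HCl) = 0.01683 × 0.6245 = 0.01051 mol
Let x = n(LiOH), y = n(NaOH).
Titrant: 1x + 1y = 0.01051;  mass: 23.95x + 40.00y = 0.3721
Solving, x = 3.010 × 10^-3 mol, y = 7.500 × 10^-3 mol
mass of LiOH = 3.010 × 10^-3 × 23.95 = 0.07209 g
% LiOH = 0.07209 / 0.3721 × 100 = 19.37 %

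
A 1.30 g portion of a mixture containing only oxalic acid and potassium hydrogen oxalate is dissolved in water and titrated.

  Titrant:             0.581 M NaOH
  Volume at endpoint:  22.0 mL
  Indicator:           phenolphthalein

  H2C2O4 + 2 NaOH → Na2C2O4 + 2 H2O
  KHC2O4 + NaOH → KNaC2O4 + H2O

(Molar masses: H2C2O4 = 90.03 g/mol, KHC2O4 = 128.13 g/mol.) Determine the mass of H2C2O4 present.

0.183 g

n(NaOH) = 0.0220 × 0.581 = 0.0128 mol
Let x = n(H2C2O4), y = n(KHC2O4).
Titrant: 2x + 1y = 0.0128;  mass: 90.03x + 128.13y = 1.30
Solving, x = 2.03 × 10^-3 mol, y = 8.72 × 10^-3 mol
mass of H2C2O4 = 2.03 × 10^-3 × 90.03 = 0.183 g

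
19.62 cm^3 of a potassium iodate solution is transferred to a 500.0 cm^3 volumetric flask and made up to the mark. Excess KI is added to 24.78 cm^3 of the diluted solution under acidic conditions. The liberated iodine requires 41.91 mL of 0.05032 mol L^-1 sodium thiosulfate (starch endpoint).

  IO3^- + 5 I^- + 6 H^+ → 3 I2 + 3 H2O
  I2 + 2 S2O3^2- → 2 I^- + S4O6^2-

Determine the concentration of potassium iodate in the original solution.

n(S2O3^2-) = 0.04191 × 0.05032 = 2.109 × 10^-3 mol
n(I2) = n(S2O3^2-)/2 = 1.054 × 10^-3 mol
From the 1:3 ratio, n(IO3^-) in the aliquot = 1/3 × 1.054 × 10^-3 = 3.515 × 10^-4 mol
[IO3^-]_dilute = 3.515 × 10^-4 / 0.02478 = 0.01418 mol/L
[IO3^-]_original = 0.01418 × 500.0/19.62 = 0.3615 mol/L

0.3615 mol/L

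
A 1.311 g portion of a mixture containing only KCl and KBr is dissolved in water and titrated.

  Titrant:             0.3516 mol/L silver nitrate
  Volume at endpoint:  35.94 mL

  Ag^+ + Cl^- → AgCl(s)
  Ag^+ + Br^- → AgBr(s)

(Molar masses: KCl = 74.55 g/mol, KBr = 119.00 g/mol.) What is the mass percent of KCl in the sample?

24.66 %

n(AgNO3) = 0.03594 × 0.3516 = 0.01264 mol
Let x = n(KCl), y = n(KBr).
Titrant: 1x + 1y = 0.01264;  mass: 74.55x + 119.00y = 1.311
Solving, x = 4.336 × 10^-3 mol, y = 8.300 × 10^-3 mol
mass of KCl = 4.336 × 10^-3 × 74.55 = 0.3233 g
% KCl = 0.3233 / 1.311 × 100 = 24.66 %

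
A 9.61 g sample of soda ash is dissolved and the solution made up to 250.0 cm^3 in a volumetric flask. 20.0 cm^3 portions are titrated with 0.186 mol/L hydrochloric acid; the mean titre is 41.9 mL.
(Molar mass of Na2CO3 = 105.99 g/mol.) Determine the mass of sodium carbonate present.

5.16 g

Na2CO3 + 2 HCl → 2 NaCl + H2O + CO2
n(HCl) per titration = 0.0419 × 0.186 = 7.79 × 10^-3 mol
From the 1:2 ratio, n(Na2CO3) in each aliquot = 1/2 × 7.79 × 10^-3 = 3.90 × 10^-3 mol
n(Na2CO3) in the whole flask = 3.90 × 10^-3 × 250.0/20.0 = 0.0487 mol
mass of Na2CO3 = 0.0487 × 105.99 = 5.16 g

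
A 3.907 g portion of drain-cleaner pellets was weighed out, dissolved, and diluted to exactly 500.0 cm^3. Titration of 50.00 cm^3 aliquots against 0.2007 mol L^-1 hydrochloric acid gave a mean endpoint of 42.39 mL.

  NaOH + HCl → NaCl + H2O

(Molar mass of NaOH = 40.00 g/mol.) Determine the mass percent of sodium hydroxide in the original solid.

87.10 %

n(HCl) per titration = 0.04239 × 0.2007 = 8.508 × 10^-3 mol
n(NaOH) in each aliquot = 8.508 × 10^-3 mol (1:1 ratio)
n(NaOH) in the whole flask = 8.508 × 10^-3 × 500.0/50.00 = 0.08508 mol
mass of NaOH = 0.08508 × 40.00 = 3.403 g
% NaOH = 3.403 / 3.907 × 100 = 87.10 %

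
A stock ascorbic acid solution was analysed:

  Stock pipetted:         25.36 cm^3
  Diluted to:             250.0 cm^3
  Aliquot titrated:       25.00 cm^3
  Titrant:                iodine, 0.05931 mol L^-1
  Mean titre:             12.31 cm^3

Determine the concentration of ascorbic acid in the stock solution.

C6H8O6 + I2 → C6H6O6 + 2 HI
n(I2) = 0.01231 × 0.05931 = 7.301 × 10^-4 mol
n(C6H8O6) in the aliquot = 7.301 × 10^-4 mol (1:1 ratio)
[C6H8O6]_dilute = 7.301 × 10^-4 / 0.02500 = 0.02920 mol/L
Dilution factor = 250.0 / 25.36 = 9.858
[C6H8O6]_stock = 0.02920 × 9.858 = 0.2879 mol/L

0.2879 mol/L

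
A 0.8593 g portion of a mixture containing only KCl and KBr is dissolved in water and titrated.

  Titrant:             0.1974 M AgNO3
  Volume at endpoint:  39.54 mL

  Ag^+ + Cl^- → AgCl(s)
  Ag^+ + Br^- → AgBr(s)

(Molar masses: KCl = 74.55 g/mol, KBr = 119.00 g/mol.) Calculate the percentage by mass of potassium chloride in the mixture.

13.57 %

n(AgNO3) = 0.03954 × 0.1974 = 7.805 × 10^-3 mol
Let x = n(KCl), y = n(KBr).
Titrant: 1x + 1y = 7.805 × 10^-3;  mass: 74.55x + 119.00y = 0.8593
Solving, x = 1.564 × 10^-3 mol, y = 6.241 × 10^-3 mol
mass of KCl = 1.564 × 10^-3 × 74.55 = 0.1166 g
% KCl = 0.1166 / 0.8593 × 100 = 13.57 %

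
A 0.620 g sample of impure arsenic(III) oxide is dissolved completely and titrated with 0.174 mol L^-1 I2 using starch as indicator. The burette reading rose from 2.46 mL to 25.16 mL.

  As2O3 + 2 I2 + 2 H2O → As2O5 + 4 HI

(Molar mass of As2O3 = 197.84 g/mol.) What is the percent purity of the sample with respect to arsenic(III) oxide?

n(I2) = 0.0227 L × 0.174 mol/L = 3.95 × 10^-3 mol
From the 1:2 ratio, n(As2O3) = 1/2 × 3.95 × 10^-3 = 1.97 × 10^-3 mol
mass of As2O3 = 1.97 × 10^-3 × 197.84 g/mol = 0.391 g
% As2O3 = 0.391 / 0.620 × 100 = 63.0 %

63.0 %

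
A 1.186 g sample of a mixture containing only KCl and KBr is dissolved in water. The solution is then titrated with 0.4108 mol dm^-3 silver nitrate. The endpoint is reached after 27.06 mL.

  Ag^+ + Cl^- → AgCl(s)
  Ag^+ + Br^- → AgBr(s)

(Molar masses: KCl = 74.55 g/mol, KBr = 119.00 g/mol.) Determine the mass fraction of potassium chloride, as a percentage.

19.35 %

n(AgNO3) = 0.02706 × 0.4108 = 0.01112 mol
Let x = n(KCl), y = n(KBr).
Titrant: 1x + 1y = 0.01112;  mass: 74.55x + 119.00y = 1.186
Solving, x = 3.078 × 10^-3 mol, y = 8.038 × 10^-3 mol
mass of KCl = 3.078 × 10^-3 × 74.55 = 0.2295 g
% KCl = 0.2295 / 1.186 × 100 = 19.35 %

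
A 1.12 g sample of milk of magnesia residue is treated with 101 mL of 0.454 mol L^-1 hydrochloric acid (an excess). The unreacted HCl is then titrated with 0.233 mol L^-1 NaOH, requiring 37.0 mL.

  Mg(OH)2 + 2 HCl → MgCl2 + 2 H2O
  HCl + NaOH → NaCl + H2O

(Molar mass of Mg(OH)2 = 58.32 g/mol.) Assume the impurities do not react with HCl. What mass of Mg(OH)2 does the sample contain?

1.09 g

n(HCl) added = 0.101 × 0.454 = 0.0459 mol
n(NaOH) used in back-titration = 0.0370 × 0.233 = 8.62 × 10^-3 mol
n(HCl) left over = 8.62 × 10^-3 mol (1:1 ratio)
n(HCl) consumed by analyte = 0.0459 − 8.62 × 10^-3 = 0.0372 mol
From the 1:2 ratio, n(Mg(OH)2) = 1/2 × 0.0372 = 0.0186 mol
mass of Mg(OH)2 = 0.0186 × 58.32 = 1.09 g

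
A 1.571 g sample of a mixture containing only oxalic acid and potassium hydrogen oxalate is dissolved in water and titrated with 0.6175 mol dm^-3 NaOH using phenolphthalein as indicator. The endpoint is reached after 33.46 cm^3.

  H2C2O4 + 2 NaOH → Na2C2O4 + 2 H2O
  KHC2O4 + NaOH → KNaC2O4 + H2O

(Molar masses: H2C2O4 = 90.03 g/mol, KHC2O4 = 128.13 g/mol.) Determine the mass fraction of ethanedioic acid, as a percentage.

37.11 %

n(NaOH) = 0.03346 × 0.6175 = 0.02066 mol
Let x = n(H2C2O4), y = n(KHC2O4).
Titrant: 2x + 1y = 0.02066;  mass: 90.03x + 128.13y = 1.571
Solving, x = 6.475 × 10^-3 mol, y = 7.711 × 10^-3 mol
mass of H2C2O4 = 6.475 × 10^-3 × 90.03 = 0.5830 g
% H2C2O4 = 0.5830 / 1.571 × 100 = 37.11 %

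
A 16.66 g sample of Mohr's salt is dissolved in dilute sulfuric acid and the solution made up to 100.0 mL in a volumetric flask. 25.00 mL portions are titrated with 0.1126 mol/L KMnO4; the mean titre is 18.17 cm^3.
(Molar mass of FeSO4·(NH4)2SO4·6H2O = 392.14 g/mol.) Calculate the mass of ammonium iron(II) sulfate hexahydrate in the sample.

MnO4^- + 5 Fe^2+ + 8 H^+ → Mn^2+ + 5 Fe^3+ + 4 H2O
n(KMnO4) per titration = 0.01817 × 0.1126 = 2.046 × 10^-3 mol
From the 5:1 ratio, n(FeSO4·(NH4)2SO4·6H2O) in each aliquot = 5/1 × 2.046 × 10^-3 = 0.01023 mol
n(FeSO4·(NH4)2SO4·6H2O) in the whole flask = 0.01023 × 100.0/25.00 = 0.04092 mol
mass of FeSO4·(NH4)2SO4·6H2O = 0.04092 × 392.14 = 16.05 g

16.05 g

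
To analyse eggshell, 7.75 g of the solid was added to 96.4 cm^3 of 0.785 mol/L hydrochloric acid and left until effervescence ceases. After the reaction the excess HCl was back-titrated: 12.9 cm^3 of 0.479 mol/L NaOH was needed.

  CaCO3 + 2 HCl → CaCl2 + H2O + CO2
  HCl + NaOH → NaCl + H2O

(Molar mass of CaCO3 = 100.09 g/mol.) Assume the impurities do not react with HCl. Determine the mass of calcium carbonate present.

3.48 g

n(HCl) added = 0.0964 × 0.785 = 0.0757 mol
n(NaOH) used in back-titration = 0.0129 × 0.479 = 6.18 × 10^-3 mol
n(HCl) left over = 6.18 × 10^-3 mol (1:1 ratio)
n(HCl) consumed by analyte = 0.0757 − 6.18 × 10^-3 = 0.0695 mol
From the 1:2 ratio, n(CaCO3) = 1/2 × 0.0695 = 0.0347 mol
mass of CaCO3 = 0.0347 × 100.09 = 3.48 g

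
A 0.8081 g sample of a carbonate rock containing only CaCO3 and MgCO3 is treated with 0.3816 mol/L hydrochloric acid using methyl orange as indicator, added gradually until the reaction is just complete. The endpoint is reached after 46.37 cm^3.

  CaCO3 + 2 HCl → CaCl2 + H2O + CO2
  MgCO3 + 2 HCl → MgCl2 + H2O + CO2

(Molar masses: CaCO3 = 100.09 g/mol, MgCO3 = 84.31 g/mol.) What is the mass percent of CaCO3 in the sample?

n(HCl) = 0.04637 × 0.3816 = 0.01769 mol
Let x = n(CaCO3), y = n(MgCO3).
Titrant: 2x + 2y = 0.01769;  mass: 100.09x + 84.31y = 0.8081
Solving, x = 3.940 × 10^-3 mol, y = 4.907 × 10^-3 mol
mass of CaCO3 = 3.940 × 10^-3 × 100.09 = 0.3944 g
% CaCO3 = 0.3944 / 0.8081 × 100 = 48.80 %

48.80 %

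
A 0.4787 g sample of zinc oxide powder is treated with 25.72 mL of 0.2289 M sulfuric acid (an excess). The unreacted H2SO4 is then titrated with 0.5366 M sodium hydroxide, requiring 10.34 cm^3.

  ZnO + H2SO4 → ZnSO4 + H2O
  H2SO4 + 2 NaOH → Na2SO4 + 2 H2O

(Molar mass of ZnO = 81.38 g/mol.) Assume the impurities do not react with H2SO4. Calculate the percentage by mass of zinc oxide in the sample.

52.92 %

n(H2SO4) added = 0.02572 × 0.2289 = 5.887 × 10^-3 mol
n(NaOH) used in back-titration = 0.01034 × 0.5366 = 5.548 × 10^-3 mol
From the 1:2 ratio, n(H2SO4) left over = 1/2 × 5.548 × 10^-3 = 2.774 × 10^-3 mol
n(H2SO4) consumed by analyte = 5.887 × 10^-3 − 2.774 × 10^-3 = 3.113 × 10^-3 mol
n(ZnO) = 3.113 × 10^-3 mol (1:1 ratio)
mass of ZnO = 3.113 × 10^-3 × 81.38 = 0.2533 g
% ZnO = 0.2533 / 0.4787 × 100 = 52.92 %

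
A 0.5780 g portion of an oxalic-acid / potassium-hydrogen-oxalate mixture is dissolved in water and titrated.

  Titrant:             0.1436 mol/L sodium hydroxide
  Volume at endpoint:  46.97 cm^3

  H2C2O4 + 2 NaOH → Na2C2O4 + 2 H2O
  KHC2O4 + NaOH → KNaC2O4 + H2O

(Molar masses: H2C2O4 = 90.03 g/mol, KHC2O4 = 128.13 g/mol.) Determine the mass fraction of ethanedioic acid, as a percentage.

n(NaOH) = 0.04697 × 0.1436 = 6.745 × 10^-3 mol
Let x = n(H2C2O4), y = n(KHC2O4).
Titrant: 2x + 1y = 6.745 × 10^-3;  mass: 90.03x + 128.13y = 0.5780
Solving, x = 1.722 × 10^-3 mol, y = 3.301 × 10^-3 mol
mass of H2C2O4 = 1.722 × 10^-3 × 90.03 = 0.1550 g
% H2C2O4 = 0.1550 / 0.5780 × 100 = 26.82 %

26.82 %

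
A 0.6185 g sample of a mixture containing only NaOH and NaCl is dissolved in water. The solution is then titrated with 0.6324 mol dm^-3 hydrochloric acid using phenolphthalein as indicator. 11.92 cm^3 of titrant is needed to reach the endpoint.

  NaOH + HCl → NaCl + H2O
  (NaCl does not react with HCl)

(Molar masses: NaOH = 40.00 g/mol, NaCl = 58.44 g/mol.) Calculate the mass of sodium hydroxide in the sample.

n(HCl) = 0.01192 × 0.6324 = 7.538 × 10^-3 mol
Let x = n(NaOH), y = n(NaCl).
Titrant: 1x = 7.538 × 10^-3;  mass: 40.00x + 58.44y = 0.6185
Solving, x = 7.538 × 10^-3 mol, y = 5.424 × 10^-3 mol
mass of NaOH = 7.538 × 10^-3 × 40.00 = 0.3015 g

0.3015 g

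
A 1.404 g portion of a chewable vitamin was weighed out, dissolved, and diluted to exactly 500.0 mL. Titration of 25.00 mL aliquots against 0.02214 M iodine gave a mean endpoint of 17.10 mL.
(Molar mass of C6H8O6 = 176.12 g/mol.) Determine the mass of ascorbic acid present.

C6H8O6 + I2 → C6H6O6 + 2 HI
n(I2) per titration = 0.01710 × 0.02214 = 3.786 × 10^-4 mol
n(C6H8O6) in each aliquot = 3.786 × 10^-4 mol (1:1 ratio)
n(C6H8O6) in the whole flask = 3.786 × 10^-4 × 500.0/25.00 = 7.572 × 10^-3 mol
mass of C6H8O6 = 7.572 × 10^-3 × 176.12 = 1.334 g

1.334 g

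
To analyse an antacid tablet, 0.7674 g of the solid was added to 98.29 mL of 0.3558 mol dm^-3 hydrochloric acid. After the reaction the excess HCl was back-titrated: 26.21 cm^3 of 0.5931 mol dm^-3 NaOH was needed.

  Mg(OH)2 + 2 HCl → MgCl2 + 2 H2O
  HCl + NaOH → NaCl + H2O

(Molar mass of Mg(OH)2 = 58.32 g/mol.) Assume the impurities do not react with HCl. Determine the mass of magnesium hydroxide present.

n(HCl) added = 0.09829 × 0.3558 = 0.03497 mol
n(NaOH) used in back-titration = 0.02621 × 0.5931 = 0.01555 mol
n(HCl) left over = 0.01555 mol (1:1 ratio)
n(HCl) consumed by analyte = 0.03497 − 0.01555 = 0.01943 mol
From the 1:2 ratio, n(Mg(OH)2) = 1/2 × 0.01943 = 9.713 × 10^-3 mol
mass of Mg(OH)2 = 9.713 × 10^-3 × 58.32 = 0.5665 g

0.5665 g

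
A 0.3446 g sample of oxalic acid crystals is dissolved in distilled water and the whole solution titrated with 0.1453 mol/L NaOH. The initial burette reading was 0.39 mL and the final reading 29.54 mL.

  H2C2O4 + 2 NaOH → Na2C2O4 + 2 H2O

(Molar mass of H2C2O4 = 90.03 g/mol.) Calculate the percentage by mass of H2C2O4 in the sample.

55.33 %

n(NaOH) = 0.02915 L × 0.1453 mol/L = 4.235 × 10^-3 mol
From the 1:2 ratio, n(H2C2O4) = 1/2 × 4.235 × 10^-3 = 2.118 × 10^-3 mol
mass of H2C2O4 = 2.118 × 10^-3 × 90.03 g/mol = 0.1907 g
% H2C2O4 = 0.1907 / 0.3446 × 100 = 55.33 %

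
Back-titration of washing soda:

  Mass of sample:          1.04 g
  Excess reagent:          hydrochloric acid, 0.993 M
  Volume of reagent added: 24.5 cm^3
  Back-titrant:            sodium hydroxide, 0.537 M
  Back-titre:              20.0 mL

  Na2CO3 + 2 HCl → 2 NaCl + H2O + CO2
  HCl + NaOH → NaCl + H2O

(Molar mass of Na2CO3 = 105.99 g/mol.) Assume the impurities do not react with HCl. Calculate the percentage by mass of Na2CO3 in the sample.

n(HCl) added = 0.0245 × 0.993 = 0.0243 mol
n(NaOH) used in back-titration = 0.0200 × 0.537 = 0.0107 mol
n(HCl) left over = 0.0107 mol (1:1 ratio)
n(HCl) consumed by analyte = 0.0243 − 0.0107 = 0.0136 mol
From the 1:2 ratio, n(Na2CO3) = 1/2 × 0.0136 = 6.79 × 10^-3 mol
mass of Na2CO3 = 6.79 × 10^-3 × 105.99 = 0.720 g
% Na2CO3 = 0.720 / 1.04 × 100 = 69.2 %

69.2 %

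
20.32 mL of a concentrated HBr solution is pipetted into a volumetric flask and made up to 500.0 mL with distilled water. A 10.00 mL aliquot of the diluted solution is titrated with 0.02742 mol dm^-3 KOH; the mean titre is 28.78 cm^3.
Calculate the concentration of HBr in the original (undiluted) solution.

1.942 mol/L

HBr + KOH → KBr + H2O
n(KOH) = 0.02878 × 0.02742 = 7.891 × 10^-4 mol
n(HBr) in the aliquot = 7.891 × 10^-4 mol (1:1 ratio)
[HBr]_dilute = 7.891 × 10^-4 / 0.01000 = 0.07891 mol/L
Dilution factor = 500.0 / 20.32 = 24.61
[HBr]_stock = 0.07891 × 24.61 = 1.942 mol/L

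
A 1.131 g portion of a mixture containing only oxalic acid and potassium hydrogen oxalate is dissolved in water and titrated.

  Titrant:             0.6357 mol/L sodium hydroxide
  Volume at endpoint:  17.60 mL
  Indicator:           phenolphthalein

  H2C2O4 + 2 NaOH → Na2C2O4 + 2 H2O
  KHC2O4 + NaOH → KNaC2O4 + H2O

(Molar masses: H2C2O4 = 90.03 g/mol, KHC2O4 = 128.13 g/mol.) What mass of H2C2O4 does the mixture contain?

0.1639 g

n(NaOH) = 0.01760 × 0.6357 = 0.01119 mol
Let x = n(H2C2O4), y = n(KHC2O4).
Titrant: 2x + 1y = 0.01119;  mass: 90.03x + 128.13y = 1.131
Solving, x = 1.820 × 10^-3 mol, y = 7.548 × 10^-3 mol
mass of H2C2O4 = 1.820 × 10^-3 × 90.03 = 0.1639 g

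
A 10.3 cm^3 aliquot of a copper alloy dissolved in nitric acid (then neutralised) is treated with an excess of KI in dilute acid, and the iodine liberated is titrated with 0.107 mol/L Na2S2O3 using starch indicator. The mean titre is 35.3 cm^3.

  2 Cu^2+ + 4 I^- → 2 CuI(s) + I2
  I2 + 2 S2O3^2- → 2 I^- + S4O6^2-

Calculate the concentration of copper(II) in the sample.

0.367 mol/L

n(S2O3^2-) = 0.0353 × 0.107 = 3.78 × 10^-3 mol
n(I2) = n(S2O3^2-)/2 = 1.89 × 10^-3 mol
From the 2:1 ratio, n(Cu2+) in the aliquot = 2/1 × 1.89 × 10^-3 = 3.78 × 10^-3 mol
[Cu2+] = 3.78 × 10^-3 / 0.0103 = 0.367 mol/L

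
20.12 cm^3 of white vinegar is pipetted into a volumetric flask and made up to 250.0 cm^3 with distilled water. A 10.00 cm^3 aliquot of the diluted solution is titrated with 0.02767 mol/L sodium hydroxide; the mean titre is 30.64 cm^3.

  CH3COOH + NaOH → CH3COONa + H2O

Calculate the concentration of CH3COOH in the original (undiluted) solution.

n(NaOH) = 0.03064 × 0.02767 = 8.478 × 10^-4 mol
n(CH3COOH) in the aliquot = 8.478 × 10^-4 mol (1:1 ratio)
[CH3COOH]_dilute = 8.478 × 10^-4 / 0.01000 = 0.08478 mol/L
Dilution factor = 250.0 / 20.12 = 12.43
[CH3COOH]_stock = 0.08478 × 12.43 = 1.053 mol/L

1.053 mol/L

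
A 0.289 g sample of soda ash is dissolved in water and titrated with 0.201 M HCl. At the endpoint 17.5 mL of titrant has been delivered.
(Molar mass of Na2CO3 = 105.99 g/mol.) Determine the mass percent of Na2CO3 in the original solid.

64.5 %

Na2CO3 + 2 HCl → 2 NaCl + H2O + CO2
n(HCl) = 0.0175 L × 0.201 mol/L = 3.52 × 10^-3 mol
From the 1:2 ratio, n(Na2CO3) = 1/2 × 3.52 × 10^-3 = 1.76 × 10^-3 mol
mass of Na2CO3 = 1.76 × 10^-3 × 105.99 g/mol = 0.186 g
% Na2CO3 = 0.186 / 0.289 × 100 = 64.5 %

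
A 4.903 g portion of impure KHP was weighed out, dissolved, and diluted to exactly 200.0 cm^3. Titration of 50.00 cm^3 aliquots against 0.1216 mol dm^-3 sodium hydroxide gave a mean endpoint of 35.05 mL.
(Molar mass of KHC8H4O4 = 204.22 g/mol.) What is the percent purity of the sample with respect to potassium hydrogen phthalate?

71.01 %

KHC8H4O4 + NaOH → KNaC8H4O4 + H2O
n(NaOH) per titration = 0.03505 × 0.1216 = 4.262 × 10^-3 mol
n(KHC8H4O4) in each aliquot = 4.262 × 10^-3 mol (1:1 ratio)
n(KHC8H4O4) in the whole flask = 4.262 × 10^-3 × 200.0/50.00 = 0.01705 mol
mass of KHC8H4O4 = 0.01705 × 204.22 = 3.482 g
% KHC8H4O4 = 3.482 / 4.903 × 100 = 71.01 %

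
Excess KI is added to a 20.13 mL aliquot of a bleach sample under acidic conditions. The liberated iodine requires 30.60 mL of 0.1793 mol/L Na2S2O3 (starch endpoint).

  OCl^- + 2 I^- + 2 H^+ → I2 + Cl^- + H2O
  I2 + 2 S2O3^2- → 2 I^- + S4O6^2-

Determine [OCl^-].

0.1363 mol/L

n(S2O3^2-) = 0.03060 × 0.1793 = 5.487 × 10^-3 mol
n(I2) = n(S2O3^2-)/2 = 2.743 × 10^-3 mol
n(OCl^-) in the aliquot = 2.743 × 10^-3 mol (1:1 ratio)
[OCl^-] = 2.743 × 10^-3 / 0.02013 = 0.1363 mol/L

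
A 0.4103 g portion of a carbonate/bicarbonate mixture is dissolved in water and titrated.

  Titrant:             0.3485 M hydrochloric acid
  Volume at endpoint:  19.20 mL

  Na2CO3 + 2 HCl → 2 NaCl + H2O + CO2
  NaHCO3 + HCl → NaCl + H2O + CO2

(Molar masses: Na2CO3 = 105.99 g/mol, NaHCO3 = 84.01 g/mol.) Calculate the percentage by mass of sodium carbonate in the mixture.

63.23 %

n(HCl) = 0.01920 × 0.3485 = 6.691 × 10^-3 mol
Let x = n(Na2CO3), y = n(NaHCO3).
Titrant: 2x + 1y = 6.691 × 10^-3;  mass: 105.99x + 84.01y = 0.4103
Solving, x = 2.448 × 10^-3 mol, y = 1.796 × 10^-3 mol
mass of Na2CO3 = 2.448 × 10^-3 × 105.99 = 0.2594 g
% Na2CO3 = 0.2594 / 0.4103 × 100 = 63.23 %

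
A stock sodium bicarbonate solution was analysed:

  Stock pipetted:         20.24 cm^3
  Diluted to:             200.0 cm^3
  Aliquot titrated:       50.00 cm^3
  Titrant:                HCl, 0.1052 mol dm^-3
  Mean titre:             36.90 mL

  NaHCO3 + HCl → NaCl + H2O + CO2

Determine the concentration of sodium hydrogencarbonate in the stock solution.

n(HCl) = 0.03690 × 0.1052 = 3.882 × 10^-3 mol
n(NaHCO3) in the aliquot = 3.882 × 10^-3 mol (1:1 ratio)
[NaHCO3]_dilute = 3.882 × 10^-3 / 0.05000 = 0.07764 mol/L
Dilution factor = 200.0 / 20.24 = 9.881
[NaHCO3]_stock = 0.07764 × 9.881 = 0.7672 mol/L

0.7672 mol/L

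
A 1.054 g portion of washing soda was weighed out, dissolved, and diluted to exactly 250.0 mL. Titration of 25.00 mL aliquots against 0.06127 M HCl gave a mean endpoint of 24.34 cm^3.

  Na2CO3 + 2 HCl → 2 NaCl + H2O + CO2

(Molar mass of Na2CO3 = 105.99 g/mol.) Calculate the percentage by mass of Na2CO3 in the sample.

n(HCl) per titration = 0.02434 × 0.06127 = 1.491 × 10^-3 mol
From the 1:2 ratio, n(Na2CO3) in each aliquot = 1/2 × 1.491 × 10^-3 = 7.457 × 10^-4 mol
n(Na2CO3) in the whole flask = 7.457 × 10^-4 × 250.0/25.00 = 7.457 × 10^-3 mol
mass of Na2CO3 = 7.457 × 10^-3 × 105.99 = 0.7903 g
% Na2CO3 = 0.7903 / 1.054 × 100 = 74.98 %

74.98 %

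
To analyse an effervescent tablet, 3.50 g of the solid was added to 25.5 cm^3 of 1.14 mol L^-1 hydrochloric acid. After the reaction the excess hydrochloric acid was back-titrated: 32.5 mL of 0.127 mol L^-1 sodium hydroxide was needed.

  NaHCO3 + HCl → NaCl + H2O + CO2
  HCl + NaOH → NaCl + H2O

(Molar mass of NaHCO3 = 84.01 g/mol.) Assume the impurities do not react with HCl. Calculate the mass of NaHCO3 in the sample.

n(HCl) added = 0.0255 × 1.14 = 0.0291 mol
n(NaOH) used in back-titration = 0.0325 × 0.127 = 4.13 × 10^-3 mol
n(HCl) left over = 4.13 × 10^-3 mol (1:1 ratio)
n(HCl) consumed by analyte = 0.0291 − 4.13 × 10^-3 = 0.0249 mol
n(NaHCO3) = 0.0249 mol (1:1 ratio)
mass of NaHCO3 = 0.0249 × 84.01 = 2.10 g

2.10 g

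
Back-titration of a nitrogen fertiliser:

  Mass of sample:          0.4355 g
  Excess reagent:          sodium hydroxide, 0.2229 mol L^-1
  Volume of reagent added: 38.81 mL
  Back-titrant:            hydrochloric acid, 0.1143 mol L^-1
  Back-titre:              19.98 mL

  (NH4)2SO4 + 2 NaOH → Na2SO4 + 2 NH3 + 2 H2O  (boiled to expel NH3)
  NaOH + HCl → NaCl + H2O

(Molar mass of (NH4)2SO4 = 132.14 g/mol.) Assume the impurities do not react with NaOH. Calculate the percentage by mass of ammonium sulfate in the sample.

96.59 %

n(NaOH) added = 0.03881 × 0.2229 = 8.651 × 10^-3 mol
n(HCl) used in back-titration = 0.01998 × 0.1143 = 2.284 × 10^-3 mol
n(NaOH) left over = 2.284 × 10^-3 mol (1:1 ratio)
n(NaOH) consumed by analyte = 8.651 × 10^-3 − 2.284 × 10^-3 = 6.367 × 10^-3 mol
From the 1:2 ratio, n((NH4)2SO4) = 1/2 × 6.367 × 10^-3 = 3.184 × 10^-3 mol
mass of (NH4)2SO4 = 3.184 × 10^-3 × 132.14 = 0.4207 g
% (NH4)2SO4 = 0.4207 / 0.4355 × 100 = 96.59 %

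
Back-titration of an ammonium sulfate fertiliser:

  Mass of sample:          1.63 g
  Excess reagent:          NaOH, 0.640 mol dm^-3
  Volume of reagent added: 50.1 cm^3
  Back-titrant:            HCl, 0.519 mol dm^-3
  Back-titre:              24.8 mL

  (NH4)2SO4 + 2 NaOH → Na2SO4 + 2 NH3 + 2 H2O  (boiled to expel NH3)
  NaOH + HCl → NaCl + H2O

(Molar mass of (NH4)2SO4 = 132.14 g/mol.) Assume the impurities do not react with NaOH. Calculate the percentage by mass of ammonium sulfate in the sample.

n(NaOH) added = 0.0501 × 0.640 = 0.0321 mol
n(HCl) used in back-titration = 0.0248 × 0.519 = 0.0129 mol
n(NaOH) left over = 0.0129 mol (1:1 ratio)
n(NaOH) consumed by analyte = 0.0321 − 0.0129 = 0.0192 mol
From the 1:2 ratio, n((NH4)2SO4) = 1/2 × 0.0192 = 9.60 × 10^-3 mol
mass of (NH4)2SO4 = 9.60 × 10^-3 × 132.14 = 1.27 g
% (NH4)2SO4 = 1.27 / 1.63 × 100 = 77.8 %

77.8 %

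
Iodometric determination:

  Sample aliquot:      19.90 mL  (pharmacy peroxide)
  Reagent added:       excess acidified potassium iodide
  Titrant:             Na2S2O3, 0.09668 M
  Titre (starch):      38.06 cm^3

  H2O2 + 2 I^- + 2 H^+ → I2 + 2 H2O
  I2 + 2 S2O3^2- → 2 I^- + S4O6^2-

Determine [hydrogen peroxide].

0.09245 M

n(S2O3^2-) = 0.03806 × 0.09668 = 3.680 × 10^-3 mol
n(I2) = n(S2O3^2-)/2 = 1.840 × 10^-3 mol
n(H2O2) in the aliquot = 1.840 × 10^-3 mol (1:1 ratio)
[H2O2] = 1.840 × 10^-3 / 0.01990 = 0.09245 mol/L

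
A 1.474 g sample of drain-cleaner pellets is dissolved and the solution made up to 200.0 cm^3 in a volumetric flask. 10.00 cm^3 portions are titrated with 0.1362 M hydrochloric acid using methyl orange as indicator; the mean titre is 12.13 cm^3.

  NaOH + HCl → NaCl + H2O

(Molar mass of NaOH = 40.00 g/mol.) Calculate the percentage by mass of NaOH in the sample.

89.67 %

n(HCl) per titration = 0.01213 × 0.1362 = 1.652 × 10^-3 mol
n(NaOH) in each aliquot = 1.652 × 10^-3 mol (1:1 ratio)
n(NaOH) in the whole flask = 1.652 × 10^-3 × 200.0/10.00 = 0.03304 mol
mass of NaOH = 0.03304 × 40.00 = 1.322 g
% NaOH = 1.322 / 1.474 × 100 = 89.67 %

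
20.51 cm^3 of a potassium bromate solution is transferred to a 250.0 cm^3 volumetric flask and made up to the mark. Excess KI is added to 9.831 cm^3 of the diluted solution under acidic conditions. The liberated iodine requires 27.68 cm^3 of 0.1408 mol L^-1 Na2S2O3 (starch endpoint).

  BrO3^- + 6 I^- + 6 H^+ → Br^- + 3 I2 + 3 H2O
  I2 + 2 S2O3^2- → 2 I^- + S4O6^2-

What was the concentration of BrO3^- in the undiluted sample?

0.8054 mol/L

n(S2O3^2-) = 0.02768 × 0.1408 = 3.897 × 10^-3 mol
n(I2) = n(S2O3^2-)/2 = 1.949 × 10^-3 mol
From the 1:3 ratio, n(BrO3^-) in the aliquot = 1/3 × 1.949 × 10^-3 = 6.496 × 10^-4 mol
[BrO3^-]_dilute = 6.496 × 10^-4 / 0.009831 = 0.06607 mol/L
[BrO3^-]_original = 0.06607 × 250.0/20.51 = 0.8054 mol/L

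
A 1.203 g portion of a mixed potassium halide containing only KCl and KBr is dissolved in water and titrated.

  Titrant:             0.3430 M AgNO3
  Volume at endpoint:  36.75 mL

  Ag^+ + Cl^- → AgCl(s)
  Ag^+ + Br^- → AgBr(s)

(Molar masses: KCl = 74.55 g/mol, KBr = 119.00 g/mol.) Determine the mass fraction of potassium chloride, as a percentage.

41.41 %

n(AgNO3) = 0.03675 × 0.3430 = 0.01261 mol
Let x = n(KCl), y = n(KBr).
Titrant: 1x + 1y = 0.01261;  mass: 74.55x + 119.00y = 1.203
Solving, x = 6.682 × 10^-3 mol, y = 5.923 × 10^-3 mol
mass of KCl = 6.682 × 10^-3 × 74.55 = 0.4982 g
% KCl = 0.4982 / 1.203 × 100 = 41.41 %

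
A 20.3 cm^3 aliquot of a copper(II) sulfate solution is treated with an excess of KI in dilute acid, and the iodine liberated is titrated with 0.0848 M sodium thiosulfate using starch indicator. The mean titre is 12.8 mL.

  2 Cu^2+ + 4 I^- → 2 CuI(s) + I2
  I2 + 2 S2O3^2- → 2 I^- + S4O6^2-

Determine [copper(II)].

n(S2O3^2-) = 0.0128 × 0.0848 = 1.09 × 10^-3 mol
n(I2) = n(S2O3^2-)/2 = 5.43 × 10^-4 mol
From the 2:1 ratio, n(Cu2+) in the aliquot = 2/1 × 5.43 × 10^-4 = 1.09 × 10^-3 mol
[Cu2+] = 1.09 × 10^-3 / 0.0203 = 0.0535 mol/L

0.0535 M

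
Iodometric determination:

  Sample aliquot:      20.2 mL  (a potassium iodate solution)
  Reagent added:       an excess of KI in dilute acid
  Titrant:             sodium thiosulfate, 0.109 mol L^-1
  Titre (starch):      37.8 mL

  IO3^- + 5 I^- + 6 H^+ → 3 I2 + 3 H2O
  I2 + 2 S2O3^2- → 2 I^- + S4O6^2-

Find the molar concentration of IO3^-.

0.0340 mol/L

n(S2O3^2-) = 0.0378 × 0.109 = 4.12 × 10^-3 mol
n(I2) = n(S2O3^2-)/2 = 2.06 × 10^-3 mol
From the 1:3 ratio, n(IO3^-) in the aliquot = 1/3 × 2.06 × 10^-3 = 6.87 × 10^-4 mol
[IO3^-] = 6.87 × 10^-4 / 0.0202 = 0.0340 mol/L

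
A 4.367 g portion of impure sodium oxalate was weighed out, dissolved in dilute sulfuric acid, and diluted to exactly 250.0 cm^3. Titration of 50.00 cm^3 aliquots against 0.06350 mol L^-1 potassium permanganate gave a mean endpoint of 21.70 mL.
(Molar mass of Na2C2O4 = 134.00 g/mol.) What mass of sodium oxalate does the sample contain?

2.308 g

2 MnO4^- + 5 C2O4^2- + 16 H^+ → 2 Mn^2+ + 10 CO2 + 8 H2O
n(KMnO4) per titration = 0.02170 × 0.06350 = 1.378 × 10^-3 mol
From the 5:2 ratio, n(Na2C2O4) in each aliquot = 5/2 × 1.378 × 10^-3 = 3.445 × 10^-3 mol
n(Na2C2O4) in the whole flask = 3.445 × 10^-3 × 250.0/50.00 = 0.01722 mol
mass of Na2C2O4 = 0.01722 × 134.00 = 2.308 g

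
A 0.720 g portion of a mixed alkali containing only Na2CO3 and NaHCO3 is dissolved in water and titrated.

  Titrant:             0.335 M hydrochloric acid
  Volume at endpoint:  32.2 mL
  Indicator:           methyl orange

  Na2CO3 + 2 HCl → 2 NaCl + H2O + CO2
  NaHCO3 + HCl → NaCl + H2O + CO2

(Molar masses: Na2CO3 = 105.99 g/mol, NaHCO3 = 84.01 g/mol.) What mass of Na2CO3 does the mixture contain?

0.318 g

n(HCl) = 0.0322 × 0.335 = 0.0108 mol
Let x = n(Na2CO3), y = n(NaHCO3).
Titrant: 2x + 1y = 0.0108;  mass: 105.99x + 84.01y = 0.720
Solving, x = 3.00 × 10^-3 mol, y = 4.78 × 10^-3 mol
mass of Na2CO3 = 3.00 × 10^-3 × 105.99 = 0.318 g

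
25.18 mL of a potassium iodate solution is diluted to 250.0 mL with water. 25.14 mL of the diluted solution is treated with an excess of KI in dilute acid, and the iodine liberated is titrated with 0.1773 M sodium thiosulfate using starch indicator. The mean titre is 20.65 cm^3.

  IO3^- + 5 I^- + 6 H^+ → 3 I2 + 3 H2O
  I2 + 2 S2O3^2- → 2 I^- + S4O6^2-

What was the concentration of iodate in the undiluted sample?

0.2410 M

n(S2O3^2-) = 0.02065 × 0.1773 = 3.661 × 10^-3 mol
n(I2) = n(S2O3^2-)/2 = 1.831 × 10^-3 mol
From the 1:3 ratio, n(IO3^-) in the aliquot = 1/3 × 1.831 × 10^-3 = 6.102 × 10^-4 mol
[IO3^-]_dilute = 6.102 × 10^-4 / 0.02514 = 0.02427 mol/L
[IO3^-]_original = 0.02427 × 250.0/25.18 = 0.2410 mol/L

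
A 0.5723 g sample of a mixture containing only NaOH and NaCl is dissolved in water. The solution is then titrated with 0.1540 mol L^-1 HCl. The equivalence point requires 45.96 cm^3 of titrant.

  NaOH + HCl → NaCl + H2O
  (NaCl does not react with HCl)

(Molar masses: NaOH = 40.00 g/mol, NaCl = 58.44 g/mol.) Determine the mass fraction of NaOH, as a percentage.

49.47 %

n(HCl) = 0.04596 × 0.1540 = 7.078 × 10^-3 mol
Let x = n(NaOH), y = n(NaCl).
Titrant: 1x = 7.078 × 10^-3;  mass: 40.00x + 58.44y = 0.5723
Solving, x = 7.078 × 10^-3 mol, y = 4.948 × 10^-3 mol
mass of NaOH = 7.078 × 10^-3 × 40.00 = 0.2831 g
% NaOH = 0.2831 / 0.5723 × 100 = 49.47 %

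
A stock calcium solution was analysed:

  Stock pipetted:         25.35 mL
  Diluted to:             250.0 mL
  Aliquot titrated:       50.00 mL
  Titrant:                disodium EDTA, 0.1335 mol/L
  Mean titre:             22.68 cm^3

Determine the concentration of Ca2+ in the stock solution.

0.5972 mol/L

Ca^2+ + EDTA^4- → [Ca(EDTA)]^2-
n(EDTA) = 0.02268 × 0.1335 = 3.028 × 10^-3 mol
n(Ca2+) in the aliquot = 3.028 × 10^-3 mol (1:1 ratio)
[Ca2+]_dilute = 3.028 × 10^-3 / 0.05000 = 0.06056 mol/L
Dilution factor = 250.0 / 25.35 = 9.862
[Ca2+]_stock = 0.06056 × 9.862 = 0.5972 mol/L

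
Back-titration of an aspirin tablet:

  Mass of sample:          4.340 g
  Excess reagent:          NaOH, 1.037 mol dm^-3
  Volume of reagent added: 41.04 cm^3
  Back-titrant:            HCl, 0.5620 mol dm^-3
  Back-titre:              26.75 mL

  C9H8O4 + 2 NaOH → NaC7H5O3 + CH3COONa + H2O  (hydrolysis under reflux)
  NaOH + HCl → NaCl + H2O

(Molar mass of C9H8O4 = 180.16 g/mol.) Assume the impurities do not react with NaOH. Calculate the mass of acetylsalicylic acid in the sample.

2.479 g

n(NaOH) added = 0.04104 × 1.037 = 0.04256 mol
n(HCl) used in back-titration = 0.02675 × 0.5620 = 0.01503 mol
n(NaOH) left over = 0.01503 mol (1:1 ratio)
n(NaOH) consumed by analyte = 0.04256 − 0.01503 = 0.02752 mol
From the 1:2 ratio, n(C9H8O4) = 1/2 × 0.02752 = 0.01376 mol
mass of C9H8O4 = 0.01376 × 180.16 = 2.479 g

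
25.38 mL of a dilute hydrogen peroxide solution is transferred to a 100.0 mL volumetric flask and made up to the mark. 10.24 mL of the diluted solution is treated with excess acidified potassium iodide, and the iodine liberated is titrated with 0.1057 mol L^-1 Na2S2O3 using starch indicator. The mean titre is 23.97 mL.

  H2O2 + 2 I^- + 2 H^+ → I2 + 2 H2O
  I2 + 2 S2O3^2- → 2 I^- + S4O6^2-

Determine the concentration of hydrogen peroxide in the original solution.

n(S2O3^2-) = 0.02397 × 0.1057 = 2.534 × 10^-3 mol
n(I2) = n(S2O3^2-)/2 = 1.267 × 10^-3 mol
n(H2O2) in the aliquot = 1.267 × 10^-3 mol (1:1 ratio)
[H2O2]_dilute = 1.267 × 10^-3 / 0.01024 = 0.1237 mol/L
[H2O2]_original = 0.1237 × 100.0/25.38 = 0.4874 mol/L

0.4874 mol/L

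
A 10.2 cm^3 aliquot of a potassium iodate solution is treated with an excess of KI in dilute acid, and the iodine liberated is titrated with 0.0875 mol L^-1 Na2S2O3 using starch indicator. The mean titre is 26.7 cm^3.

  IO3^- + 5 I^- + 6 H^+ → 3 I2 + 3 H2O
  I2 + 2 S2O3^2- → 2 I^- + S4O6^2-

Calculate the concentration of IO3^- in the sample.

n(S2O3^2-) = 0.0267 × 0.0875 = 2.34 × 10^-3 mol
n(I2) = n(S2O3^2-)/2 = 1.17 × 10^-3 mol
From the 1:3 ratio, n(IO3^-) in the aliquot = 1/3 × 1.17 × 10^-3 = 3.89 × 10^-4 mol
[IO3^-] = 3.89 × 10^-4 / 0.0102 = 0.0382 mol/L

0.0382 mol/L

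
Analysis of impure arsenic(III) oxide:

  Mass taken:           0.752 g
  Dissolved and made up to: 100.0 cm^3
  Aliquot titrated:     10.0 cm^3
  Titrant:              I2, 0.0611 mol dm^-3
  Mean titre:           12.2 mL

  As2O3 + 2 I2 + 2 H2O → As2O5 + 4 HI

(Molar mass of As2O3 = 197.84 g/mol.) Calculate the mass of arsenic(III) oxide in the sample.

n(I2) per titration = 0.0122 × 0.0611 = 7.45 × 10^-4 mol
From the 1:2 ratio, n(As2O3) in each aliquot = 1/2 × 7.45 × 10^-4 = 3.73 × 10^-4 mol
n(As2O3) in the whole flask = 3.73 × 10^-4 × 100.0/10.0 = 3.73 × 10^-3 mol
mass of As2O3 = 3.73 × 10^-3 × 197.84 = 0.737 g

0.737 g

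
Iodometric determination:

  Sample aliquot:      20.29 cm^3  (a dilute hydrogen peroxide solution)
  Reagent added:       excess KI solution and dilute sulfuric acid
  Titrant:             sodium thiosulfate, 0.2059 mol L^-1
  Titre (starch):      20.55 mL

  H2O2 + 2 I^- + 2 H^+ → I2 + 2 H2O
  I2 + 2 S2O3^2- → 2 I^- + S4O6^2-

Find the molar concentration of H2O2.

0.1043 mol/L

n(S2O3^2-) = 0.02055 × 0.2059 = 4.231 × 10^-3 mol
n(I2) = n(S2O3^2-)/2 = 2.116 × 10^-3 mol
n(H2O2) in the aliquot = 2.116 × 10^-3 mol (1:1 ratio)
[H2O2] = 2.116 × 10^-3 / 0.02029 = 0.1043 mol/L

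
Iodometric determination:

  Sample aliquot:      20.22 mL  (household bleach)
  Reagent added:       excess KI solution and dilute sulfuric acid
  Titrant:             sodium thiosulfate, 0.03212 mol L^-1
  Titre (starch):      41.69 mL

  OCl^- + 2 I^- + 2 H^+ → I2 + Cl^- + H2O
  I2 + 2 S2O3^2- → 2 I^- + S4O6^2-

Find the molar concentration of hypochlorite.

0.03311 mol/L

n(S2O3^2-) = 0.04169 × 0.03212 = 1.339 × 10^-3 mol
n(I2) = n(S2O3^2-)/2 = 6.695 × 10^-4 mol
n(OCl^-) in the aliquot = 6.695 × 10^-4 mol (1:1 ratio)
[OCl^-] = 6.695 × 10^-4 / 0.02022 = 0.03311 mol/L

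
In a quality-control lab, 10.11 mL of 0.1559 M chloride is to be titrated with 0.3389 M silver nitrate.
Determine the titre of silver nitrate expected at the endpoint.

Ag^+ + Cl^- → AgCl(s)
n(Cl-) = 0.01011 L × 0.1559 mol/L = 1.576 × 10^-3 mol
n(AgNO3) = 1.576 × 10^-3 mol (1:1 stoichiometry)
V(AgNO3) = 1.576 × 10^-3 mol / 0.3389 mol/L = 0.004651 L = 4.651 mL

4.651 mL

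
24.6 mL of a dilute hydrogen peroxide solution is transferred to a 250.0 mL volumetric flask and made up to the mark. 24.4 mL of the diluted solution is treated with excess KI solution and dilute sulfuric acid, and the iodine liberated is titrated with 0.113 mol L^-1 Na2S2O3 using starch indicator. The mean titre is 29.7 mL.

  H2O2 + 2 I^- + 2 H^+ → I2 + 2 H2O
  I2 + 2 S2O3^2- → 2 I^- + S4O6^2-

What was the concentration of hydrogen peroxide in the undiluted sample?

0.699 mol/L

n(S2O3^2-) = 0.0297 × 0.113 = 3.36 × 10^-3 mol
n(I2) = n(S2O3^2-)/2 = 1.68 × 10^-3 mol
n(H2O2) in the aliquot = 1.68 × 10^-3 mol (1:1 ratio)
[H2O2]_dilute = 1.68 × 10^-3 / 0.0244 = 0.0688 mol/L
[H2O2]_original = 0.0688 × 250.0/24.6 = 0.699 mol/L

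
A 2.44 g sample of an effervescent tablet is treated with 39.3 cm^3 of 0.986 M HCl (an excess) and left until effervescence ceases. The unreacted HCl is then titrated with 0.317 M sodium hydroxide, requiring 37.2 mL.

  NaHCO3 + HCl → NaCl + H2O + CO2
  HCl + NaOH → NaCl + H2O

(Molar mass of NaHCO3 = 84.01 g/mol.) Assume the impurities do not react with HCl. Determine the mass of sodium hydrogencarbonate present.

2.26 g

n(HCl) added = 0.0393 × 0.986 = 0.0387 mol
n(NaOH) used in back-titration = 0.0372 × 0.317 = 0.0118 mol
n(HCl) left over = 0.0118 mol (1:1 ratio)
n(HCl) consumed by analyte = 0.0387 − 0.0118 = 0.0270 mol
n(NaHCO3) = 0.0270 mol (1:1 ratio)
mass of NaHCO3 = 0.0270 × 84.01 = 2.26 g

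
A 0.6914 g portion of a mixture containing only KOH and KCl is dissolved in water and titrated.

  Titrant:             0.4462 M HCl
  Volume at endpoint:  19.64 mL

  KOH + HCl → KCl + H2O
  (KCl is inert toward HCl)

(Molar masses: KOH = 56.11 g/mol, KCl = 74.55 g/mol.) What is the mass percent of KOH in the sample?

71.12 %

n(HCl) = 0.01964 × 0.4462 = 8.763 × 10^-3 mol
Let x = n(KOH), y = n(KCl).
Titrant: 1x = 8.763 × 10^-3;  mass: 56.11x + 74.55y = 0.6914
Solving, x = 8.763 × 10^-3 mol, y = 2.679 × 10^-3 mol
mass of KOH = 8.763 × 10^-3 × 56.11 = 0.4917 g
% KOH = 0.4917 / 0.6914 × 100 = 71.12 %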